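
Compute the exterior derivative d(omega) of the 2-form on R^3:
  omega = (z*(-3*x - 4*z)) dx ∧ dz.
d(omega) = 0

For a 2-form omega = sum_{i<j} g_{ij} dx_i ∧ dx_j, the exterior derivative is
  d(omega) = sum_{i<j} d(g_{ij}) ∧ dx_i ∧ dx_j = sum_{i<j, k} (∂g_{ij}/∂x_k) dx_k ∧ dx_i ∧ dx_j.
Expand each term, using dx_k ∧ dx_i ∧ dx_j = sgn(permutation) dx_{(a)} ∧ dx_{(b)} ∧ dx_{(c)} with (a < b < c) sorted:

Collecting like 3-forms: d(omega) = 0.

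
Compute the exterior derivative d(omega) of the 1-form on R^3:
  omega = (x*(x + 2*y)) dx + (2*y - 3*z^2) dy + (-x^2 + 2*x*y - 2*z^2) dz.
d(omega) = (-2*x) dx ∧ dy + (-2*x + 2*y) dx ∧ dz + (2*x + 6*z) dy ∧ dz

For a 1-form omega = sum_i f_i dx_i, the exterior derivative is
  d(omega) = sum_{i < j} (∂f_j/∂x_i - ∂f_i/∂x_j) dx_i ∧ dx_j.
  coefficient of dx ∧ dy: ∂f_2/∂x - ∂f_1/∂y = ∂(2*y - 3*z^2)/∂x - ∂(x*(x + 2*y))/∂y = -2*x
  coefficient of dx ∧ dz: ∂f_3/∂x - ∂f_1/∂z = ∂(-x^2 + 2*x*y - 2*z^2)/∂x - ∂(x*(x + 2*y))/∂z = -2*x + 2*y
  coefficient of dy ∧ dz: ∂f_3/∂y - ∂f_2/∂z = ∂(-x^2 + 2*x*y - 2*z^2)/∂y - ∂(2*y - 3*z^2)/∂z = 2*x + 6*z
Assembling: d(omega) = (-2*x) dx ∧ dy + (-2*x + 2*y) dx ∧ dz + (2*x + 6*z) dy ∧ dz.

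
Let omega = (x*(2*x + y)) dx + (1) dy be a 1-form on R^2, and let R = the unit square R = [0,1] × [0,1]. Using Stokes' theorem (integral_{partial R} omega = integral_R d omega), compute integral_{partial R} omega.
integral_(partial R) omega = -1/2

Stokes: integral_partial_R omega = integral_R d omega with d omega = (∂Q/∂x - ∂P/∂y) dx ∧ dy.
  ∂Q/∂x = 0
  ∂P/∂y = x
  integrand = ∂Q/∂x - ∂P/∂y = -x.
Integrating over R: integral_0^1 integral_0^1 (-x) dx dy = -1/2.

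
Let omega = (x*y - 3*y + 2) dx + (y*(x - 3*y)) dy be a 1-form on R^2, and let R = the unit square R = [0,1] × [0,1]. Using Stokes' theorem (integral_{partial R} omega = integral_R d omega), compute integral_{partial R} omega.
integral_(partial R) omega = 3

Stokes: integral_partial_R omega = integral_R d omega with d omega = (∂Q/∂x - ∂P/∂y) dx ∧ dy.
  ∂Q/∂x = y
  ∂P/∂y = x - 3
  integrand = ∂Q/∂x - ∂P/∂y = -x + y + 3.
Integrating over R: integral_0^1 integral_0^1 (-x + y + 3) dx dy = 3.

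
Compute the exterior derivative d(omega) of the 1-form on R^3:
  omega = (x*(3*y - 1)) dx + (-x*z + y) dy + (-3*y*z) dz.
d(omega) = (-3*x - z) dx ∧ dy + (x - 3*z) dy ∧ dz

For a 1-form omega = sum_i f_i dx_i, the exterior derivative is
  d(omega) = sum_{i < j} (∂f_j/∂x_i - ∂f_i/∂x_j) dx_i ∧ dx_j.
  coefficient of dx ∧ dy: ∂f_2/∂x - ∂f_1/∂y = ∂(-x*z + y)/∂x - ∂(x*(3*y - 1))/∂y = -3*x - z
  coefficient of dy ∧ dz: ∂f_3/∂y - ∂f_2/∂z = ∂(-3*y*z)/∂y - ∂(-x*z + y)/∂z = x - 3*z
Assembling: d(omega) = (-3*x - z) dx ∧ dy + (x - 3*z) dy ∧ dz.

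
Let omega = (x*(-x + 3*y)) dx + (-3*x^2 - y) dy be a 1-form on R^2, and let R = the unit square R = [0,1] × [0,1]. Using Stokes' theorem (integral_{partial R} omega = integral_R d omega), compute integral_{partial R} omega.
integral_(partial R) omega = -9/2

Stokes: integral_partial_R omega = integral_R d omega with d omega = (∂Q/∂x - ∂P/∂y) dx ∧ dy.
  ∂Q/∂x = -6*x
  ∂P/∂y = 3*x
  integrand = ∂Q/∂x - ∂P/∂y = -9*x.
Integrating over R: integral_0^1 integral_0^1 (-9*x) dx dy = -9/2.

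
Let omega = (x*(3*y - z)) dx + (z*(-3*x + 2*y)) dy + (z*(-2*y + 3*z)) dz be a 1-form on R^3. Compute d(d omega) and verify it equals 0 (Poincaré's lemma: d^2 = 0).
d(d omega) = 0

Step 1: d omega = sum_{i<j} (∂f_j/∂x_i - ∂f_i/∂x_j) dx_i ∧ dx_j:
  coeff of dx ∧ dy: -3*x - 3*z
  coeff of dx ∧ dz: x
  coeff of dy ∧ dz: 3*x - 2*y - 2*z
Step 2: Apply d again to each 2-form coefficient. The only possible 3-form in R^3 is dx ∧ dy ∧ dz, with coefficient
  ∂(coeff of dy∧dz)/∂x - ∂(coeff of dx∧dz)/∂y + ∂(coeff of dx∧dy)/∂z
  = ∂/∂x (3*x - 2*y - 2*z) - ∂/∂y (x) + ∂/∂z (-3*x - 3*z).
Each of these terms simplifies to sums of mixed partials that cancel in pairs. The result is 0 (by equality of mixed partials for smooth functions — Schwarz / Clairaut).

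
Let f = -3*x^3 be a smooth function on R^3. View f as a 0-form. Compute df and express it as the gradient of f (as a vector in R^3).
df = (-9*x^2) dx + (0) dy + (0) dz; grad f = (-9*x^2, 0, 0)

For a 0-form f, d f = (∂f/∂x) dx + (∂f/∂y) dy + (∂f/∂z) dz. The components of the vector representation are exactly the entries of grad f in Cartesian coordinates:
  ∂f/∂x = -9*x^2
  ∂f/∂y = 0
  ∂f/∂z = 0.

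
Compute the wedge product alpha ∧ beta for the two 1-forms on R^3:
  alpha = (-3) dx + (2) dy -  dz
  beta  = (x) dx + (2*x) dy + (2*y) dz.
alpha ∧ beta = (-8*x) dx ∧ dy + (x - 6*y) dx ∧ dz + (2*x + 4*y) dy ∧ dz

Distribute the wedge, using dx_i ∧ dx_j = -dx_j ∧ dx_i and dx_i ∧ dx_i = 0. For each pair (i, j) with i < j, the coefficient of dx_i ∧ dx_j in alpha ∧ beta is (alpha_i * beta_j - alpha_j * beta_i). Collecting: alpha ∧ beta = (-8*x) dx ∧ dy + (x - 6*y) dx ∧ dz + (2*x + 4*y) dy ∧ dz.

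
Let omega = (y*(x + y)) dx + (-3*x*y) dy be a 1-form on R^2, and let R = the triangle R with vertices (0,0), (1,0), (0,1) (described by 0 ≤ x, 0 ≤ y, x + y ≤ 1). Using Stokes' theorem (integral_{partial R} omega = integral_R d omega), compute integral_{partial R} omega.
integral_(partial R) omega = -1

Stokes: integral_partial_R omega = integral_R d omega with d omega = (∂Q/∂x - ∂P/∂y) dx ∧ dy.
  ∂Q/∂x = -3*y
  ∂P/∂y = x + 2*y
  integrand = ∂Q/∂x - ∂P/∂y = -x - 5*y.
Integrating over R: integral_0^1 integral_0^{1-x} (-x - 5*y) dy dx = -1.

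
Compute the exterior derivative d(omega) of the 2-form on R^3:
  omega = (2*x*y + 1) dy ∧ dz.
d(omega) = (2*y) dx ∧ dy ∧ dz

For a 2-form omega = sum_{i<j} g_{ij} dx_i ∧ dx_j, the exterior derivative is
  d(omega) = sum_{i<j} d(g_{ij}) ∧ dx_i ∧ dx_j = sum_{i<j, k} (∂g_{ij}/∂x_k) dx_k ∧ dx_i ∧ dx_j.
Expand each term, using dx_k ∧ dx_i ∧ dx_j = sgn(permutation) dx_{(a)} ∧ dx_{(b)} ∧ dx_{(c)} with (a < b < c) sorted:
  d(2*x*y + 1) includes (∂/∂x)(2*x*y + 1) dx = (2*y) dx, which multiplied by dy ∧ dz gives (2*y) dx ∧ dy ∧ dz
Collecting like 3-forms: d(omega) = (2*y) dx ∧ dy ∧ dz.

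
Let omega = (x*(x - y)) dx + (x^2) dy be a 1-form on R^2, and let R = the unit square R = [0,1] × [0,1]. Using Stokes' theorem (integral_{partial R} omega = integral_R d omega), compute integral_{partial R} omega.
integral_(partial R) omega = 3/2

Stokes: integral_partial_R omega = integral_R d omega with d omega = (∂Q/∂x - ∂P/∂y) dx ∧ dy.
  ∂Q/∂x = 2*x
  ∂P/∂y = -x
  integrand = ∂Q/∂x - ∂P/∂y = 3*x.
Integrating over R: integral_0^1 integral_0^1 (3*x) dx dy = 3/2.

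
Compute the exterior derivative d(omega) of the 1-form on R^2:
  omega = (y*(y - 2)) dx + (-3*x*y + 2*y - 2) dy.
d(omega) = (2 - 5*y) dx ∧ dy

For a 1-form omega = sum_i f_i dx_i, the exterior derivative is
  d(omega) = sum_{i < j} (∂f_j/∂x_i - ∂f_i/∂x_j) dx_i ∧ dx_j.
  coefficient of dx ∧ dy: ∂f_2/∂x - ∂f_1/∂y = ∂(-3*x*y + 2*y - 2)/∂x - ∂(y*(y - 2))/∂y = 2 - 5*y
Assembling: d(omega) = (2 - 5*y) dx ∧ dy.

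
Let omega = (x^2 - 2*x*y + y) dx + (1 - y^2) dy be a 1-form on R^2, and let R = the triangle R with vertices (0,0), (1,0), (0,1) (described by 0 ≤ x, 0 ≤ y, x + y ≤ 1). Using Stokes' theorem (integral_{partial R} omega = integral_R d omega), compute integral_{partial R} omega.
integral_(partial R) omega = -1/6

Stokes: integral_partial_R omega = integral_R d omega with d omega = (∂Q/∂x - ∂P/∂y) dx ∧ dy.
  ∂Q/∂x = 0
  ∂P/∂y = 1 - 2*x
  integrand = ∂Q/∂x - ∂P/∂y = 2*x - 1.
Integrating over R: integral_0^1 integral_0^{1-x} (2*x - 1) dy dx = -1/6.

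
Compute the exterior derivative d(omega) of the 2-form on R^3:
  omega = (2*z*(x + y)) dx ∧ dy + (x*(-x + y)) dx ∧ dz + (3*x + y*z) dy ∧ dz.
d(omega) = (x + 2*y + 3) dx ∧ dy ∧ dz

For a 2-form omega = sum_{i<j} g_{ij} dx_i ∧ dx_j, the exterior derivative is
  d(omega) = sum_{i<j} d(g_{ij}) ∧ dx_i ∧ dx_j = sum_{i<j, k} (∂g_{ij}/∂x_k) dx_k ∧ dx_i ∧ dx_j.
Expand each term, using dx_k ∧ dx_i ∧ dx_j = sgn(permutation) dx_{(a)} ∧ dx_{(b)} ∧ dx_{(c)} with (a < b < c) sorted:
  d(2*z*(x + y)) includes (∂/∂z)(2*z*(x + y)) dz = (2*x + 2*y) dz, which multiplied by dx ∧ dy gives (2*x + 2*y) dx ∧ dy ∧ dz
  d(x*(-x + y)) includes (∂/∂y)(x*(-x + y)) dy = (x) dy, which multiplied by dx ∧ dz gives (-x) dx ∧ dy ∧ dz
  d(3*x + y*z) includes (∂/∂x)(3*x + y*z) dx = (3) dx, which multiplied by dy ∧ dz gives (3) dx ∧ dy ∧ dz
Collecting like 3-forms: d(omega) = (x + 2*y + 3) dx ∧ dy ∧ dz.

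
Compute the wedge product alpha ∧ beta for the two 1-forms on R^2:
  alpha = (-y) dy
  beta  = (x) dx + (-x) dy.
alpha ∧ beta = (x*y) dx ∧ dy

Distribute the wedge, using dx_i ∧ dx_j = -dx_j ∧ dx_i and dx_i ∧ dx_i = 0. For each pair (i, j) with i < j, the coefficient of dx_i ∧ dx_j in alpha ∧ beta is (alpha_i * beta_j - alpha_j * beta_i). Collecting: alpha ∧ beta = (x*y) dx ∧ dy.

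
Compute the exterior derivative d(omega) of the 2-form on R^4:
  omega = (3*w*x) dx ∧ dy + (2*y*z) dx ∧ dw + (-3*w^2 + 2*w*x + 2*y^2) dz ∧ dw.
d(omega) = (3*x - 2*z) dx ∧ dy ∧ dw + (2*w - 2*y) dx ∧ dz ∧ dw + (4*y) dy ∧ dz ∧ dw

For a 2-form omega = sum_{i<j} g_{ij} dx_i ∧ dx_j, the exterior derivative is
  d(omega) = sum_{i<j} d(g_{ij}) ∧ dx_i ∧ dx_j = sum_{i<j, k} (∂g_{ij}/∂x_k) dx_k ∧ dx_i ∧ dx_j.
Expand each term, using dx_k ∧ dx_i ∧ dx_j = sgn(permutation) dx_{(a)} ∧ dx_{(b)} ∧ dx_{(c)} with (a < b < c) sorted:
  d(3*w*x) includes (∂/∂w)(3*w*x) dw = (3*x) dw, which multiplied by dx ∧ dy gives (3*x) dx ∧ dy ∧ dw
  d(2*y*z) includes (∂/∂y)(2*y*z) dy = (2*z) dy, which multiplied by dx ∧ dw gives (-2*z) dx ∧ dy ∧ dw
  d(2*y*z) includes (∂/∂z)(2*y*z) dz = (2*y) dz, which multiplied by dx ∧ dw gives (-2*y) dx ∧ dz ∧ dw
  d(-3*w^2 + 2*w*x + 2*y^2) includes (∂/∂x)(-3*w^2 + 2*w*x + 2*y^2) dx = (2*w) dx, which multiplied by dz ∧ dw gives (2*w) dx ∧ dz ∧ dw
  d(-3*w^2 + 2*w*x + 2*y^2) includes (∂/∂y)(-3*w^2 + 2*w*x + 2*y^2) dy = (4*y) dy, which multiplied by dz ∧ dw gives (4*y) dy ∧ dz ∧ dw
Collecting like 3-forms: d(omega) = (3*x - 2*z) dx ∧ dy ∧ dw + (2*w - 2*y) dx ∧ dz ∧ dw + (4*y) dy ∧ dz ∧ dw.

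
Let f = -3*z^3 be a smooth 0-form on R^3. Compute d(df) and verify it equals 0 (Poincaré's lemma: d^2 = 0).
d(df) = 0

Step 1: df = sum_i (∂f/∂x_i) dx_i = (0) dx + (0) dy + (-9*z^2) dz.
Step 2: Apply d again. Using the 1-form formula, the coefficient of dx ∧ dy in d(df) is ∂^2 f/∂x ∂y - ∂^2 f/∂y ∂x = (0) - (0) = 0 (equality of mixed partials for smooth f).
Similarly for dx ∧ dz and dy ∧ dz — all coefficients vanish. So d(df) = 0.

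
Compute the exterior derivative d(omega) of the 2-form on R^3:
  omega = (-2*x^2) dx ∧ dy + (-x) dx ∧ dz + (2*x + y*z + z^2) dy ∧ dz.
d(omega) = (2) dx ∧ dy ∧ dz

For a 2-form omega = sum_{i<j} g_{ij} dx_i ∧ dx_j, the exterior derivative is
  d(omega) = sum_{i<j} d(g_{ij}) ∧ dx_i ∧ dx_j = sum_{i<j, k} (∂g_{ij}/∂x_k) dx_k ∧ dx_i ∧ dx_j.
Expand each term, using dx_k ∧ dx_i ∧ dx_j = sgn(permutation) dx_{(a)} ∧ dx_{(b)} ∧ dx_{(c)} with (a < b < c) sorted:
  d(2*x + y*z + z^2) includes (∂/∂x)(2*x + y*z + z^2) dx = (2) dx, which multiplied by dy ∧ dz gives (2) dx ∧ dy ∧ dz
Collecting like 3-forms: d(omega) = (2) dx ∧ dy ∧ dz.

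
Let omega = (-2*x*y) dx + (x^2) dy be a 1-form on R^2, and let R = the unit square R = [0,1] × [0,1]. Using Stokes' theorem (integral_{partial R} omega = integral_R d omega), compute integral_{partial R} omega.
integral_(partial R) omega = 2

Stokes: integral_partial_R omega = integral_R d omega with d omega = (∂Q/∂x - ∂P/∂y) dx ∧ dy.
  ∂Q/∂x = 2*x
  ∂P/∂y = -2*x
  integrand = ∂Q/∂x - ∂P/∂y = 4*x.
Integrating over R: integral_0^1 integral_0^1 (4*x) dx dy = 2.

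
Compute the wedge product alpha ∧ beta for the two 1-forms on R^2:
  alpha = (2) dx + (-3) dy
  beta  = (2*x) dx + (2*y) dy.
alpha ∧ beta = (6*x + 4*y) dx ∧ dy

Distribute the wedge, using dx_i ∧ dx_j = -dx_j ∧ dx_i and dx_i ∧ dx_i = 0. For each pair (i, j) with i < j, the coefficient of dx_i ∧ dx_j in alpha ∧ beta is (alpha_i * beta_j - alpha_j * beta_i). Collecting: alpha ∧ beta = (6*x + 4*y) dx ∧ dy.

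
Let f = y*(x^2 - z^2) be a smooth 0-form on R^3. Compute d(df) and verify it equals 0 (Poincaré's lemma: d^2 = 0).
d(df) = 0

Step 1: df = sum_i (∂f/∂x_i) dx_i = (2*x*y) dx + (x^2 - z^2) dy + (-2*y*z) dz.
Step 2: Apply d again. Using the 1-form formula, the coefficient of dx ∧ dy in d(df) is ∂^2 f/∂x ∂y - ∂^2 f/∂y ∂x = (2*x) - (2*x) = 0 (equality of mixed partials for smooth f).
Similarly for dx ∧ dz and dy ∧ dz — all coefficients vanish. So d(df) = 0.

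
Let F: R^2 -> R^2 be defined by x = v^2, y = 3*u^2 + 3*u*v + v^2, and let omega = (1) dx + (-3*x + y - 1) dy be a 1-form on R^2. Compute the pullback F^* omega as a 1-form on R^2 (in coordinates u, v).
F^* omega = (18*u^3 + 27*u^2*v - 3*u*v^2 - 6*u - 6*v^3 - 3*v) du + (9*u^3 + 15*u^2*v - 3*u - 4*v^3) dv

Using F^*(f dg) = (f ∘ F) d(g ∘ F), substitute each coordinate x_i by F_i(u, v) in f_i, and replace dx_i by d F_i = (∂F_i/∂u) du + (∂F_i/∂v) dv.
  For the x component: f_1(F) = 1; d F_1 = (0) du + (2*v) dv
  For the y component: f_2(F) = 3*u^2 + 3*u*v - 2*v^2 - 1; d F_2 = (6*u + 3*v) du + (3*u + 2*v) dv
Combining and collecting du, dv coefficients:
  coeff of du: 18*u^3 + 27*u^2*v - 3*u*v^2 - 6*u - 6*v^3 - 3*v
  coeff of dv: 9*u^3 + 15*u^2*v - 3*u - 4*v^3
F^* omega = (18*u^3 + 27*u^2*v - 3*u*v^2 - 6*u - 6*v^3 - 3*v) du + (9*u^3 + 15*u^2*v - 3*u - 4*v^3) dv.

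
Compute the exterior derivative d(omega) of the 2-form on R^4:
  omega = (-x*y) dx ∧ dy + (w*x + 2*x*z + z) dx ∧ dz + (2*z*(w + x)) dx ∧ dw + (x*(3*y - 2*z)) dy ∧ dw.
d(omega) = (-2*w - x) dx ∧ dz ∧ dw + (3*y - 2*z) dx ∧ dy ∧ dw + (2*x) dy ∧ dz ∧ dw

For a 2-form omega = sum_{i<j} g_{ij} dx_i ∧ dx_j, the exterior derivative is
  d(omega) = sum_{i<j} d(g_{ij}) ∧ dx_i ∧ dx_j = sum_{i<j, k} (∂g_{ij}/∂x_k) dx_k ∧ dx_i ∧ dx_j.
Expand each term, using dx_k ∧ dx_i ∧ dx_j = sgn(permutation) dx_{(a)} ∧ dx_{(b)} ∧ dx_{(c)} with (a < b < c) sorted:
  d(w*x + 2*x*z + z) includes (∂/∂w)(w*x + 2*x*z + z) dw = (x) dw, which multiplied by dx ∧ dz gives (x) dx ∧ dz ∧ dw
  d(2*z*(w + x)) includes (∂/∂z)(2*z*(w + x)) dz = (2*w + 2*x) dz, which multiplied by dx ∧ dw gives (-2*w - 2*x) dx ∧ dz ∧ dw
  d(x*(3*y - 2*z)) includes (∂/∂x)(x*(3*y - 2*z)) dx = (3*y - 2*z) dx, which multiplied by dy ∧ dw gives (3*y - 2*z) dx ∧ dy ∧ dw
  d(x*(3*y - 2*z)) includes (∂/∂z)(x*(3*y - 2*z)) dz = (-2*x) dz, which multiplied by dy ∧ dw gives (2*x) dy ∧ dz ∧ dw
Collecting like 3-forms: d(omega) = (-2*w - x) dx ∧ dz ∧ dw + (3*y - 2*z) dx ∧ dy ∧ dw + (2*x) dy ∧ dz ∧ dw.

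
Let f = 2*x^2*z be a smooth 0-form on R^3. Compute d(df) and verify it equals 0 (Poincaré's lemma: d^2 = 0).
d(df) = 0

Step 1: df = sum_i (∂f/∂x_i) dx_i = (4*x*z) dx + (0) dy + (2*x^2) dz.
Step 2: Apply d again. Using the 1-form formula, the coefficient of dx ∧ dy in d(df) is ∂^2 f/∂x ∂y - ∂^2 f/∂y ∂x = (0) - (0) = 0 (equality of mixed partials for smooth f).
Similarly for dx ∧ dz and dy ∧ dz — all coefficients vanish. So d(df) = 0.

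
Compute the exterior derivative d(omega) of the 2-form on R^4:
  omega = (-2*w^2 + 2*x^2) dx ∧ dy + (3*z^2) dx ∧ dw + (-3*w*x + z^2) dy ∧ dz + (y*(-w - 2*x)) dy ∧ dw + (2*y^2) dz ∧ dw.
d(omega) = (-4*w - 2*y) dx ∧ dy ∧ dw + (-6*z) dx ∧ dz ∧ dw + (-3*w) dx ∧ dy ∧ dz + (-3*x + 4*y) dy ∧ dz ∧ dw

For a 2-form omega = sum_{i<j} g_{ij} dx_i ∧ dx_j, the exterior derivative is
  d(omega) = sum_{i<j} d(g_{ij}) ∧ dx_i ∧ dx_j = sum_{i<j, k} (∂g_{ij}/∂x_k) dx_k ∧ dx_i ∧ dx_j.
Expand each term, using dx_k ∧ dx_i ∧ dx_j = sgn(permutation) dx_{(a)} ∧ dx_{(b)} ∧ dx_{(c)} with (a < b < c) sorted:
  d(-2*w^2 + 2*x^2) includes (∂/∂w)(-2*w^2 + 2*x^2) dw = (-4*w) dw, which multiplied by dx ∧ dy gives (-4*w) dx ∧ dy ∧ dw
  d(3*z^2) includes (∂/∂z)(3*z^2) dz = (6*z) dz, which multiplied by dx ∧ dw gives (-6*z) dx ∧ dz ∧ dw
  d(-3*w*x + z^2) includes (∂/∂x)(-3*w*x + z^2) dx = (-3*w) dx, which multiplied by dy ∧ dz gives (-3*w) dx ∧ dy ∧ dz
  d(-3*w*x + z^2) includes (∂/∂w)(-3*w*x + z^2) dw = (-3*x) dw, which multiplied by dy ∧ dz gives (-3*x) dy ∧ dz ∧ dw
  d(y*(-w - 2*x)) includes (∂/∂x)(y*(-w - 2*x)) dx = (-2*y) dx, which multiplied by dy ∧ dw gives (-2*y) dx ∧ dy ∧ dw
  d(2*y^2) includes (∂/∂y)(2*y^2) dy = (4*y) dy, which multiplied by dz ∧ dw gives (4*y) dy ∧ dz ∧ dw
Collecting like 3-forms: d(omega) = (-4*w - 2*y) dx ∧ dy ∧ dw + (-6*z) dx ∧ dz ∧ dw + (-3*w) dx ∧ dy ∧ dz + (-3*x + 4*y) dy ∧ dz ∧ dw.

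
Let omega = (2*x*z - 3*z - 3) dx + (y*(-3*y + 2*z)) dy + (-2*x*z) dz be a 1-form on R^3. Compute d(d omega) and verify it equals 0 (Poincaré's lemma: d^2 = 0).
d(d omega) = 0

Step 1: d omega = sum_{i<j} (∂f_j/∂x_i - ∂f_i/∂x_j) dx_i ∧ dx_j:
  coeff of dx ∧ dy: 0
  coeff of dx ∧ dz: -2*x - 2*z + 3
  coeff of dy ∧ dz: -2*y
Step 2: Apply d again to each 2-form coefficient. The only possible 3-form in R^3 is dx ∧ dy ∧ dz, with coefficient
  ∂(coeff of dy∧dz)/∂x - ∂(coeff of dx∧dz)/∂y + ∂(coeff of dx∧dy)/∂z
  = ∂/∂x (-2*y) - ∂/∂y (-2*x - 2*z + 3) + ∂/∂z (0).
Each of these terms simplifies to sums of mixed partials that cancel in pairs. The result is 0 (by equality of mixed partials for smooth functions — Schwarz / Clairaut).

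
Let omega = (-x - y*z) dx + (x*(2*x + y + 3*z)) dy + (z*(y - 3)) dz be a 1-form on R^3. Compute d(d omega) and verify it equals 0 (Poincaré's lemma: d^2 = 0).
d(d omega) = 0

Step 1: d omega = sum_{i<j} (∂f_j/∂x_i - ∂f_i/∂x_j) dx_i ∧ dx_j:
  coeff of dx ∧ dy: 4*x + y + 4*z
  coeff of dx ∧ dz: y
  coeff of dy ∧ dz: -3*x + z
Step 2: Apply d again to each 2-form coefficient. The only possible 3-form in R^3 is dx ∧ dy ∧ dz, with coefficient
  ∂(coeff of dy∧dz)/∂x - ∂(coeff of dx∧dz)/∂y + ∂(coeff of dx∧dy)/∂z
  = ∂/∂x (-3*x + z) - ∂/∂y (y) + ∂/∂z (4*x + y + 4*z).
Each of these terms simplifies to sums of mixed partials that cancel in pairs. The result is 0 (by equality of mixed partials for smooth functions — Schwarz / Clairaut).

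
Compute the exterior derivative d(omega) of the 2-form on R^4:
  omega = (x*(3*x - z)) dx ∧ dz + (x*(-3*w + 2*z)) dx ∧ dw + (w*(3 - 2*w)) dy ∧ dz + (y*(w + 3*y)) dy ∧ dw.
d(omega) = (-2*x) dx ∧ dz ∧ dw + (3 - 4*w) dy ∧ dz ∧ dw

For a 2-form omega = sum_{i<j} g_{ij} dx_i ∧ dx_j, the exterior derivative is
  d(omega) = sum_{i<j} d(g_{ij}) ∧ dx_i ∧ dx_j = sum_{i<j, k} (∂g_{ij}/∂x_k) dx_k ∧ dx_i ∧ dx_j.
Expand each term, using dx_k ∧ dx_i ∧ dx_j = sgn(permutation) dx_{(a)} ∧ dx_{(b)} ∧ dx_{(c)} with (a < b < c) sorted:
  d(x*(-3*w + 2*z)) includes (∂/∂z)(x*(-3*w + 2*z)) dz = (2*x) dz, which multiplied by dx ∧ dw gives (-2*x) dx ∧ dz ∧ dw
  d(w*(3 - 2*w)) includes (∂/∂w)(w*(3 - 2*w)) dw = (3 - 4*w) dw, which multiplied by dy ∧ dz gives (3 - 4*w) dy ∧ dz ∧ dw
Collecting like 3-forms: d(omega) = (-2*x) dx ∧ dz ∧ dw + (3 - 4*w) dy ∧ dz ∧ dw.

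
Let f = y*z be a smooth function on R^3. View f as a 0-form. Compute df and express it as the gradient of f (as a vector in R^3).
df = (0) dx + (z) dy + (y) dz; grad f = (0, z, y)

For a 0-form f, d f = (∂f/∂x) dx + (∂f/∂y) dy + (∂f/∂z) dz. The components of the vector representation are exactly the entries of grad f in Cartesian coordinates:
  ∂f/∂x = 0
  ∂f/∂y = z
  ∂f/∂z = y.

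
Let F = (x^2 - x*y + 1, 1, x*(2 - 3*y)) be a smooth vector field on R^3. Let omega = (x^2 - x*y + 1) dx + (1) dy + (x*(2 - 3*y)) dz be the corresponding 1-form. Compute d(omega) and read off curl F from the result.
d(omega) = (-3*x) dy ∧ dz + (3*y - 2) dz ∧ dx + (x) dx ∧ dy; curl F = (-3*x, 3*y - 2, x)

d omega = sum_{i<j} (∂f_j/∂x_i - ∂f_i/∂x_j) dx_i ∧ dx_j. Under the identification (dy ∧ dz, dz ∧ dx, dx ∧ dy) ↔ (e_x, e_y, e_z), the coefficients are exactly the components of curl F. Compute:
  ∂R/∂y - ∂Q/∂z = (-3*x) - (0) = -3*x
  ∂P/∂z - ∂R/∂x = (0) - (2 - 3*y) = 3*y - 2
  ∂Q/∂x - ∂P/∂y = (0) - (-x) = x.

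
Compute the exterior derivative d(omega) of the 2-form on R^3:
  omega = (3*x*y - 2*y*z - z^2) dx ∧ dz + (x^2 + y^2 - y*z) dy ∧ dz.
d(omega) = (-x + 2*z) dx ∧ dy ∧ dz

For a 2-form omega = sum_{i<j} g_{ij} dx_i ∧ dx_j, the exterior derivative is
  d(omega) = sum_{i<j} d(g_{ij}) ∧ dx_i ∧ dx_j = sum_{i<j, k} (∂g_{ij}/∂x_k) dx_k ∧ dx_i ∧ dx_j.
Expand each term, using dx_k ∧ dx_i ∧ dx_j = sgn(permutation) dx_{(a)} ∧ dx_{(b)} ∧ dx_{(c)} with (a < b < c) sorted:
  d(3*x*y - 2*y*z - z^2) includes (∂/∂y)(3*x*y - 2*y*z - z^2) dy = (3*x - 2*z) dy, which multiplied by dx ∧ dz gives (-3*x + 2*z) dx ∧ dy ∧ dz
  d(x^2 + y^2 - y*z) includes (∂/∂x)(x^2 + y^2 - y*z) dx = (2*x) dx, which multiplied by dy ∧ dz gives (2*x) dx ∧ dy ∧ dz
Collecting like 3-forms: d(omega) = (-x + 2*z) dx ∧ dy ∧ dz.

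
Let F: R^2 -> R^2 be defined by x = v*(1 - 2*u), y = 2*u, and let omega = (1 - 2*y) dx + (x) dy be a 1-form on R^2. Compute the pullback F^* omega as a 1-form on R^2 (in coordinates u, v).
F^* omega = (4*u*v) du + (8*u^2 - 6*u + 1) dv

Using F^*(f dg) = (f ∘ F) d(g ∘ F), substitute each coordinate x_i by F_i(u, v) in f_i, and replace dx_i by d F_i = (∂F_i/∂u) du + (∂F_i/∂v) dv.
  For the x component: f_1(F) = 1 - 4*u; d F_1 = (-2*v) du + (1 - 2*u) dv
  For the y component: f_2(F) = v*(1 - 2*u); d F_2 = (2) du + (0) dv
Combining and collecting du, dv coefficients:
  coeff of du: 4*u*v
  coeff of dv: 8*u^2 - 6*u + 1
F^* omega = (4*u*v) du + (8*u^2 - 6*u + 1) dv.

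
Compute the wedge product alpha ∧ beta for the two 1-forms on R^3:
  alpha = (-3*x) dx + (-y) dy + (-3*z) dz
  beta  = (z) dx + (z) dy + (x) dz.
alpha ∧ beta = (z*(-3*x + y)) dx ∧ dy + (-3*x^2 + 3*z^2) dx ∧ dz + (-x*y + 3*z^2) dy ∧ dz

Distribute the wedge, using dx_i ∧ dx_j = -dx_j ∧ dx_i and dx_i ∧ dx_i = 0. For each pair (i, j) with i < j, the coefficient of dx_i ∧ dx_j in alpha ∧ beta is (alpha_i * beta_j - alpha_j * beta_i). Collecting: alpha ∧ beta = (z*(-3*x + y)) dx ∧ dy + (-3*x^2 + 3*z^2) dx ∧ dz + (-x*y + 3*z^2) dy ∧ dz.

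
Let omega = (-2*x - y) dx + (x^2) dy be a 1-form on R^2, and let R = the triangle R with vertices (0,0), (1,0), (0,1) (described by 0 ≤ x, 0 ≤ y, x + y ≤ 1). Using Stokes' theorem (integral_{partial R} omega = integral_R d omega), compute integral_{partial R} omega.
integral_(partial R) omega = 5/6

Stokes: integral_partial_R omega = integral_R d omega with d omega = (∂Q/∂x - ∂P/∂y) dx ∧ dy.
  ∂Q/∂x = 2*x
  ∂P/∂y = -1
  integrand = ∂Q/∂x - ∂P/∂y = 2*x + 1.
Integrating over R: integral_0^1 integral_0^{1-x} (2*x + 1) dy dx = 5/6.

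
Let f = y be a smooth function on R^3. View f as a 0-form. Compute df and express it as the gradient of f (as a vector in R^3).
df = (0) dx + (1) dy + (0) dz; grad f = (0, 1, 0)

For a 0-form f, d f = (∂f/∂x) dx + (∂f/∂y) dy + (∂f/∂z) dz. The components of the vector representation are exactly the entries of grad f in Cartesian coordinates:
  ∂f/∂x = 0
  ∂f/∂y = 1
  ∂f/∂z = 0.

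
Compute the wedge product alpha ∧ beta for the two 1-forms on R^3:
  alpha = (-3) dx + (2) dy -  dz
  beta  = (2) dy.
alpha ∧ beta = (-6) dx ∧ dy + (2) dy ∧ dz

Distribute the wedge, using dx_i ∧ dx_j = -dx_j ∧ dx_i and dx_i ∧ dx_i = 0. For each pair (i, j) with i < j, the coefficient of dx_i ∧ dx_j in alpha ∧ beta is (alpha_i * beta_j - alpha_j * beta_i). Collecting: alpha ∧ beta = (-6) dx ∧ dy + (2) dy ∧ dz.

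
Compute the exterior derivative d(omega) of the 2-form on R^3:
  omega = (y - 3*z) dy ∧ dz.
d(omega) = 0

For a 2-form omega = sum_{i<j} g_{ij} dx_i ∧ dx_j, the exterior derivative is
  d(omega) = sum_{i<j} d(g_{ij}) ∧ dx_i ∧ dx_j = sum_{i<j, k} (∂g_{ij}/∂x_k) dx_k ∧ dx_i ∧ dx_j.
Expand each term, using dx_k ∧ dx_i ∧ dx_j = sgn(permutation) dx_{(a)} ∧ dx_{(b)} ∧ dx_{(c)} with (a < b < c) sorted:

Collecting like 3-forms: d(omega) = 0.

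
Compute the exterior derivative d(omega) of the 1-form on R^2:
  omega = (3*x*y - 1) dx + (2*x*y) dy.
d(omega) = (-3*x + 2*y) dx ∧ dy

For a 1-form omega = sum_i f_i dx_i, the exterior derivative is
  d(omega) = sum_{i < j} (∂f_j/∂x_i - ∂f_i/∂x_j) dx_i ∧ dx_j.
  coefficient of dx ∧ dy: ∂f_2/∂x - ∂f_1/∂y = ∂(2*x*y)/∂x - ∂(3*x*y - 1)/∂y = -3*x + 2*y
Assembling: d(omega) = (-3*x + 2*y) dx ∧ dy.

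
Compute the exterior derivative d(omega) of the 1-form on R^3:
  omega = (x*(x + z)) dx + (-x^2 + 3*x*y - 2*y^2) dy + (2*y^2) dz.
d(omega) = (-2*x + 3*y) dx ∧ dy + (-x) dx ∧ dz + (4*y) dy ∧ dz

For a 1-form omega = sum_i f_i dx_i, the exterior derivative is
  d(omega) = sum_{i < j} (∂f_j/∂x_i - ∂f_i/∂x_j) dx_i ∧ dx_j.
  coefficient of dx ∧ dy: ∂f_2/∂x - ∂f_1/∂y = ∂(-x^2 + 3*x*y - 2*y^2)/∂x - ∂(x*(x + z))/∂y = -2*x + 3*y
  coefficient of dx ∧ dz: ∂f_3/∂x - ∂f_1/∂z = ∂(2*y^2)/∂x - ∂(x*(x + z))/∂z = -x
  coefficient of dy ∧ dz: ∂f_3/∂y - ∂f_2/∂z = ∂(2*y^2)/∂y - ∂(-x^2 + 3*x*y - 2*y^2)/∂z = 4*y
Assembling: d(omega) = (-2*x + 3*y) dx ∧ dy + (-x) dx ∧ dz + (4*y) dy ∧ dz.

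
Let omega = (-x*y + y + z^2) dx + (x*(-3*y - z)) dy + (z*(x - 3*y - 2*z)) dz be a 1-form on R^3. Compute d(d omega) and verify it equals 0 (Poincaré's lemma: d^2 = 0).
d(d omega) = 0

Step 1: d omega = sum_{i<j} (∂f_j/∂x_i - ∂f_i/∂x_j) dx_i ∧ dx_j:
  coeff of dx ∧ dy: x - 3*y - z - 1
  coeff of dx ∧ dz: -z
  coeff of dy ∧ dz: x - 3*z
Step 2: Apply d again to each 2-form coefficient. The only possible 3-form in R^3 is dx ∧ dy ∧ dz, with coefficient
  ∂(coeff of dy∧dz)/∂x - ∂(coeff of dx∧dz)/∂y + ∂(coeff of dx∧dy)/∂z
  = ∂/∂x (x - 3*z) - ∂/∂y (-z) + ∂/∂z (x - 3*y - z - 1).
Each of these terms simplifies to sums of mixed partials that cancel in pairs. The result is 0 (by equality of mixed partials for smooth functions — Schwarz / Clairaut).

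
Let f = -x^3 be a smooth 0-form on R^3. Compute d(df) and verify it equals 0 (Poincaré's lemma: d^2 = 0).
d(df) = 0

Step 1: df = sum_i (∂f/∂x_i) dx_i = (-3*x^2) dx + (0) dy + (0) dz.
Step 2: Apply d again. Using the 1-form formula, the coefficient of dx ∧ dy in d(df) is ∂^2 f/∂x ∂y - ∂^2 f/∂y ∂x = (0) - (0) = 0 (equality of mixed partials for smooth f).
Similarly for dx ∧ dz and dy ∧ dz — all coefficients vanish. So d(df) = 0.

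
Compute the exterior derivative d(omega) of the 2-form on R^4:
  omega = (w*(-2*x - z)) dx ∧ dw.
d(omega) = (w) dx ∧ dz ∧ dw

For a 2-form omega = sum_{i<j} g_{ij} dx_i ∧ dx_j, the exterior derivative is
  d(omega) = sum_{i<j} d(g_{ij}) ∧ dx_i ∧ dx_j = sum_{i<j, k} (∂g_{ij}/∂x_k) dx_k ∧ dx_i ∧ dx_j.
Expand each term, using dx_k ∧ dx_i ∧ dx_j = sgn(permutation) dx_{(a)} ∧ dx_{(b)} ∧ dx_{(c)} with (a < b < c) sorted:
  d(w*(-2*x - z)) includes (∂/∂z)(w*(-2*x - z)) dz = (-w) dz, which multiplied by dx ∧ dw gives (w) dx ∧ dz ∧ dw
Collecting like 3-forms: d(omega) = (w) dx ∧ dz ∧ dw.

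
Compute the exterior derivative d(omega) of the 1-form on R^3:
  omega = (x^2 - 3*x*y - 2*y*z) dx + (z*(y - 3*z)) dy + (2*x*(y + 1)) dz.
d(omega) = (3*x + 2*z) dx ∧ dy + (4*y + 2) dx ∧ dz + (2*x - y + 6*z) dy ∧ dz

For a 1-form omega = sum_i f_i dx_i, the exterior derivative is
  d(omega) = sum_{i < j} (∂f_j/∂x_i - ∂f_i/∂x_j) dx_i ∧ dx_j.
  coefficient of dx ∧ dy: ∂f_2/∂x - ∂f_1/∂y = ∂(z*(y - 3*z))/∂x - ∂(x^2 - 3*x*y - 2*y*z)/∂y = 3*x + 2*z
  coefficient of dx ∧ dz: ∂f_3/∂x - ∂f_1/∂z = ∂(2*x*(y + 1))/∂x - ∂(x^2 - 3*x*y - 2*y*z)/∂z = 4*y + 2
  coefficient of dy ∧ dz: ∂f_3/∂y - ∂f_2/∂z = ∂(2*x*(y + 1))/∂y - ∂(z*(y - 3*z))/∂z = 2*x - y + 6*z
Assembling: d(omega) = (3*x + 2*z) dx ∧ dy + (4*y + 2) dx ∧ dz + (2*x - y + 6*z) dy ∧ dz.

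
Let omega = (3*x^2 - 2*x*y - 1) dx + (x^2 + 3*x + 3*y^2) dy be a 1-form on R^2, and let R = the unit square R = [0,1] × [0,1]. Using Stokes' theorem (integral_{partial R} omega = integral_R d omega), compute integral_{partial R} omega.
integral_(partial R) omega = 5

Stokes: integral_partial_R omega = integral_R d omega with d omega = (∂Q/∂x - ∂P/∂y) dx ∧ dy.
  ∂Q/∂x = 2*x + 3
  ∂P/∂y = -2*x
  integrand = ∂Q/∂x - ∂P/∂y = 4*x + 3.
Integrating over R: integral_0^1 integral_0^1 (4*x + 3) dx dy = 5.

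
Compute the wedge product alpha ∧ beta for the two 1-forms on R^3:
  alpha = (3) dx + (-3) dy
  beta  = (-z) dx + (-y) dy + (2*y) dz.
alpha ∧ beta = (-3*y - 3*z) dx ∧ dy + (6*y) dx ∧ dz + (-6*y) dy ∧ dz

Distribute the wedge, using dx_i ∧ dx_j = -dx_j ∧ dx_i and dx_i ∧ dx_i = 0. For each pair (i, j) with i < j, the coefficient of dx_i ∧ dx_j in alpha ∧ beta is (alpha_i * beta_j - alpha_j * beta_i). Collecting: alpha ∧ beta = (-3*y - 3*z) dx ∧ dy + (6*y) dx ∧ dz + (-6*y) dy ∧ dz.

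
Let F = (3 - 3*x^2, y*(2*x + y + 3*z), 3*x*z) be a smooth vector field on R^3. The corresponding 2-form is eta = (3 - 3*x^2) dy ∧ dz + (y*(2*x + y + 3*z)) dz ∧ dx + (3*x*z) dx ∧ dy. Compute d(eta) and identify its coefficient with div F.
d(eta) = (-x + 2*y + 3*z) dx ∧ dy ∧ dz; div F = -x + 2*y + 3*z

For a 2-form in R^3 of the form above, applying d gives a 3-form with coefficient ∂P/∂x + ∂Q/∂y + ∂R/∂z:
  ∂P/∂x = -6*x
  ∂Q/∂y = 2*x + 2*y + 3*z
  ∂R/∂z = 3*x
Sum = -x + 2*y + 3*z, which is exactly div F.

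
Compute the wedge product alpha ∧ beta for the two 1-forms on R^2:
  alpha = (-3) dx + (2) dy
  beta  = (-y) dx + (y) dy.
alpha ∧ beta = (-y) dx ∧ dy

Distribute the wedge, using dx_i ∧ dx_j = -dx_j ∧ dx_i and dx_i ∧ dx_i = 0. For each pair (i, j) with i < j, the coefficient of dx_i ∧ dx_j in alpha ∧ beta is (alpha_i * beta_j - alpha_j * beta_i). Collecting: alpha ∧ beta = (-y) dx ∧ dy.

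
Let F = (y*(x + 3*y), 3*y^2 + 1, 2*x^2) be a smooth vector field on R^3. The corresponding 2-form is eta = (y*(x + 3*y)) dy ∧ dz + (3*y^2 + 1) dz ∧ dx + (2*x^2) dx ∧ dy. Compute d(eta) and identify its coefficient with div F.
d(eta) = (7*y) dx ∧ dy ∧ dz; div F = 7*y

For a 2-form in R^3 of the form above, applying d gives a 3-form with coefficient ∂P/∂x + ∂Q/∂y + ∂R/∂z:
  ∂P/∂x = y
  ∂Q/∂y = 6*y
  ∂R/∂z = 0
Sum = 7*y, which is exactly div F.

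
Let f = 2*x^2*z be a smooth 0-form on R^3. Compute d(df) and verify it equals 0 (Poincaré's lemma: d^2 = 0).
d(df) = 0

Step 1: df = sum_i (∂f/∂x_i) dx_i = (4*x*z) dx + (0) dy + (2*x^2) dz.
Step 2: Apply d again. Using the 1-form formula, the coefficient of dx ∧ dy in d(df) is ∂^2 f/∂x ∂y - ∂^2 f/∂y ∂x = (0) - (0) = 0 (equality of mixed partials for smooth f).
Similarly for dx ∧ dz and dy ∧ dz — all coefficients vanish. So d(df) = 0.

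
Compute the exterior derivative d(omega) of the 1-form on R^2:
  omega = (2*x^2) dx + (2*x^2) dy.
d(omega) = (4*x) dx ∧ dy

For a 1-form omega = sum_i f_i dx_i, the exterior derivative is
  d(omega) = sum_{i < j} (∂f_j/∂x_i - ∂f_i/∂x_j) dx_i ∧ dx_j.
  coefficient of dx ∧ dy: ∂f_2/∂x - ∂f_1/∂y = ∂(2*x^2)/∂x - ∂(2*x^2)/∂y = 4*x
Assembling: d(omega) = (4*x) dx ∧ dy.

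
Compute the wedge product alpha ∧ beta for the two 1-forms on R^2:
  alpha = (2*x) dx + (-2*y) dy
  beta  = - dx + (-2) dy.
alpha ∧ beta = (-4*x - 2*y) dx ∧ dy

Distribute the wedge, using dx_i ∧ dx_j = -dx_j ∧ dx_i and dx_i ∧ dx_i = 0. For each pair (i, j) with i < j, the coefficient of dx_i ∧ dx_j in alpha ∧ beta is (alpha_i * beta_j - alpha_j * beta_i). Collecting: alpha ∧ beta = (-4*x - 2*y) dx ∧ dy.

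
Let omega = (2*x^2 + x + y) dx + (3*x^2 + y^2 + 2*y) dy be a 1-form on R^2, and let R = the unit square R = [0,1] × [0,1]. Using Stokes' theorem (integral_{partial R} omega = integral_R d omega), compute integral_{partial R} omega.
integral_(partial R) omega = 2

Stokes: integral_partial_R omega = integral_R d omega with d omega = (∂Q/∂x - ∂P/∂y) dx ∧ dy.
  ∂Q/∂x = 6*x
  ∂P/∂y = 1
  integrand = ∂Q/∂x - ∂P/∂y = 6*x - 1.
Integrating over R: integral_0^1 integral_0^1 (6*x - 1) dx dy = 2.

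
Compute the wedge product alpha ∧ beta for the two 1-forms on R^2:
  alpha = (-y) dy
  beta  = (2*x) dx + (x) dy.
alpha ∧ beta = (2*x*y) dx ∧ dy

Distribute the wedge, using dx_i ∧ dx_j = -dx_j ∧ dx_i and dx_i ∧ dx_i = 0. For each pair (i, j) with i < j, the coefficient of dx_i ∧ dx_j in alpha ∧ beta is (alpha_i * beta_j - alpha_j * beta_i). Collecting: alpha ∧ beta = (2*x*y) dx ∧ dy.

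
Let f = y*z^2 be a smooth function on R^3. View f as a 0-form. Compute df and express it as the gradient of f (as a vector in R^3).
df = (0) dx + (z^2) dy + (2*y*z) dz; grad f = (0, z^2, 2*y*z)

For a 0-form f, d f = (∂f/∂x) dx + (∂f/∂y) dy + (∂f/∂z) dz. The components of the vector representation are exactly the entries of grad f in Cartesian coordinates:
  ∂f/∂x = 0
  ∂f/∂y = z^2
  ∂f/∂z = 2*y*z.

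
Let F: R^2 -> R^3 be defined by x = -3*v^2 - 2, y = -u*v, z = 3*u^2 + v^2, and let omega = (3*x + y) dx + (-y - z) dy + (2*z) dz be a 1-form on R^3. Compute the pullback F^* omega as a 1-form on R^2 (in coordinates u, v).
F^* omega = (36*u^3 + 3*u^2*v + 11*u*v^2 + v^3) du + (3*u^3 + 11*u^2*v + 7*u*v^2 + 58*v^3 + 36*v) dv

Using F^*(f dg) = (f ∘ F) d(g ∘ F), substitute each coordinate x_i by F_i(u, v) in f_i, and replace dx_i by d F_i = (∂F_i/∂u) du + (∂F_i/∂v) dv.
  For the x component: f_1(F) = -u*v - 9*v^2 - 6; d F_1 = (0) du + (-6*v) dv
  For the y component: f_2(F) = -3*u^2 + u*v - v^2; d F_2 = (-v) du + (-u) dv
  For the z component: f_3(F) = 6*u^2 + 2*v^2; d F_3 = (6*u) du + (2*v) dv
Combining and collecting du, dv coefficients:
  coeff of du: 36*u^3 + 3*u^2*v + 11*u*v^2 + v^3
  coeff of dv: 3*u^3 + 11*u^2*v + 7*u*v^2 + 58*v^3 + 36*v
F^* omega = (36*u^3 + 3*u^2*v + 11*u*v^2 + v^3) du + (3*u^3 + 11*u^2*v + 7*u*v^2 + 58*v^3 + 36*v) dv.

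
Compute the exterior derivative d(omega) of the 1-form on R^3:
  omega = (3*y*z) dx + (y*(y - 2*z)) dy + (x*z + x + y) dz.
d(omega) = (-3*z) dx ∧ dy + (-3*y + z + 1) dx ∧ dz + (2*y + 1) dy ∧ dz

For a 1-form omega = sum_i f_i dx_i, the exterior derivative is
  d(omega) = sum_{i < j} (∂f_j/∂x_i - ∂f_i/∂x_j) dx_i ∧ dx_j.
  coefficient of dx ∧ dy: ∂f_2/∂x - ∂f_1/∂y = ∂(y*(y - 2*z))/∂x - ∂(3*y*z)/∂y = -3*z
  coefficient of dx ∧ dz: ∂f_3/∂x - ∂f_1/∂z = ∂(x*z + x + y)/∂x - ∂(3*y*z)/∂z = -3*y + z + 1
  coefficient of dy ∧ dz: ∂f_3/∂y - ∂f_2/∂z = ∂(x*z + x + y)/∂y - ∂(y*(y - 2*z))/∂z = 2*y + 1
Assembling: d(omega) = (-3*z) dx ∧ dy + (-3*y + z + 1) dx ∧ dz + (2*y + 1) dy ∧ dz.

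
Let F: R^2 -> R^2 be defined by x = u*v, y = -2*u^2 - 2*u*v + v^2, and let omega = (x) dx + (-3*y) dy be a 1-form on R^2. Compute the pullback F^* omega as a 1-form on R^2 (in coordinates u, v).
F^* omega = (-24*u^3 - 36*u^2*v + u*v^2 + 6*v^3) du + (-12*u^3 + u^2*v + 18*u*v^2 - 6*v^3) dv

Using F^*(f dg) = (f ∘ F) d(g ∘ F), substitute each coordinate x_i by F_i(u, v) in f_i, and replace dx_i by d F_i = (∂F_i/∂u) du + (∂F_i/∂v) dv.
  For the x component: f_1(F) = u*v; d F_1 = (v) du + (u) dv
  For the y component: f_2(F) = 6*u^2 + 6*u*v - 3*v^2; d F_2 = (-4*u - 2*v) du + (-2*u + 2*v) dv
Combining and collecting du, dv coefficients:
  coeff of du: -24*u^3 - 36*u^2*v + u*v^2 + 6*v^3
  coeff of dv: -12*u^3 + u^2*v + 18*u*v^2 - 6*v^3
F^* omega = (-24*u^3 - 36*u^2*v + u*v^2 + 6*v^3) du + (-12*u^3 + u^2*v + 18*u*v^2 - 6*v^3) dv.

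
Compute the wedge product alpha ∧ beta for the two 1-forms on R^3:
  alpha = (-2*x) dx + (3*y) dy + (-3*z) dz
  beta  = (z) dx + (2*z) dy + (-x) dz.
alpha ∧ beta = (-z*(4*x + 3*y)) dx ∧ dy + (2*x^2 + 3*z^2) dx ∧ dz + (-3*x*y + 6*z^2) dy ∧ dz

Distribute the wedge, using dx_i ∧ dx_j = -dx_j ∧ dx_i and dx_i ∧ dx_i = 0. For each pair (i, j) with i < j, the coefficient of dx_i ∧ dx_j in alpha ∧ beta is (alpha_i * beta_j - alpha_j * beta_i). Collecting: alpha ∧ beta = (-z*(4*x + 3*y)) dx ∧ dy + (2*x^2 + 3*z^2) dx ∧ dz + (-3*x*y + 6*z^2) dy ∧ dz.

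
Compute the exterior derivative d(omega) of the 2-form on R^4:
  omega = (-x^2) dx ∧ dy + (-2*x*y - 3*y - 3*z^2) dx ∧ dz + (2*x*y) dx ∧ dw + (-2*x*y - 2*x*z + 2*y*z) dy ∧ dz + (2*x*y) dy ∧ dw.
d(omega) = (2*x - 2*y - 2*z + 3) dx ∧ dy ∧ dz + (-2*x + 2*y) dx ∧ dy ∧ dw

For a 2-form omega = sum_{i<j} g_{ij} dx_i ∧ dx_j, the exterior derivative is
  d(omega) = sum_{i<j} d(g_{ij}) ∧ dx_i ∧ dx_j = sum_{i<j, k} (∂g_{ij}/∂x_k) dx_k ∧ dx_i ∧ dx_j.
Expand each term, using dx_k ∧ dx_i ∧ dx_j = sgn(permutation) dx_{(a)} ∧ dx_{(b)} ∧ dx_{(c)} with (a < b < c) sorted:
  d(-2*x*y - 3*y - 3*z^2) includes (∂/∂y)(-2*x*y - 3*y - 3*z^2) dy = (-2*x - 3) dy, which multiplied by dx ∧ dz gives (2*x + 3) dx ∧ dy ∧ dz
  d(2*x*y) includes (∂/∂y)(2*x*y) dy = (2*x) dy, which multiplied by dx ∧ dw gives (-2*x) dx ∧ dy ∧ dw
  d(-2*x*y - 2*x*z + 2*y*z) includes (∂/∂x)(-2*x*y - 2*x*z + 2*y*z) dx = (-2*y - 2*z) dx, which multiplied by dy ∧ dz gives (-2*y - 2*z) dx ∧ dy ∧ dz
  d(2*x*y) includes (∂/∂x)(2*x*y) dx = (2*y) dx, which multiplied by dy ∧ dw gives (2*y) dx ∧ dy ∧ dw
Collecting like 3-forms: d(omega) = (2*x - 2*y - 2*z + 3) dx ∧ dy ∧ dz + (-2*x + 2*y) dx ∧ dy ∧ dw.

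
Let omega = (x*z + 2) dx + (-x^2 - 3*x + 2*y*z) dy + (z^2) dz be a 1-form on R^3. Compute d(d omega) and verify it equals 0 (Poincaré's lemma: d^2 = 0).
d(d omega) = 0

Step 1: d omega = sum_{i<j} (∂f_j/∂x_i - ∂f_i/∂x_j) dx_i ∧ dx_j:
  coeff of dx ∧ dy: -2*x - 3
  coeff of dx ∧ dz: -x
  coeff of dy ∧ dz: -2*y
Step 2: Apply d again to each 2-form coefficient. The only possible 3-form in R^3 is dx ∧ dy ∧ dz, with coefficient
  ∂(coeff of dy∧dz)/∂x - ∂(coeff of dx∧dz)/∂y + ∂(coeff of dx∧dy)/∂z
  = ∂/∂x (-2*y) - ∂/∂y (-x) + ∂/∂z (-2*x - 3).
Each of these terms simplifies to sums of mixed partials that cancel in pairs. The result is 0 (by equality of mixed partials for smooth functions — Schwarz / Clairaut).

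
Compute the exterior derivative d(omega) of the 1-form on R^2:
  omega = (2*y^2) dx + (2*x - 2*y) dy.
d(omega) = (2 - 4*y) dx ∧ dy

For a 1-form omega = sum_i f_i dx_i, the exterior derivative is
  d(omega) = sum_{i < j} (∂f_j/∂x_i - ∂f_i/∂x_j) dx_i ∧ dx_j.
  coefficient of dx ∧ dy: ∂f_2/∂x - ∂f_1/∂y = ∂(2*x - 2*y)/∂x - ∂(2*y^2)/∂y = 2 - 4*y
Assembling: d(omega) = (2 - 4*y) dx ∧ dy.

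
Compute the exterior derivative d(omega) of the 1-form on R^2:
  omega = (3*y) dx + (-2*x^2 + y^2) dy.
d(omega) = (-4*x - 3) dx ∧ dy

For a 1-form omega = sum_i f_i dx_i, the exterior derivative is
  d(omega) = sum_{i < j} (∂f_j/∂x_i - ∂f_i/∂x_j) dx_i ∧ dx_j.
  coefficient of dx ∧ dy: ∂f_2/∂x - ∂f_1/∂y = ∂(-2*x^2 + y^2)/∂x - ∂(3*y)/∂y = -4*x - 3
Assembling: d(omega) = (-4*x - 3) dx ∧ dy.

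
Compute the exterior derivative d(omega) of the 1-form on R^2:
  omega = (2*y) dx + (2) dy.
d(omega) = (-2) dx ∧ dy

For a 1-form omega = sum_i f_i dx_i, the exterior derivative is
  d(omega) = sum_{i < j} (∂f_j/∂x_i - ∂f_i/∂x_j) dx_i ∧ dx_j.
  coefficient of dx ∧ dy: ∂f_2/∂x - ∂f_1/∂y = ∂(2)/∂x - ∂(2*y)/∂y = -2
Assembling: d(omega) = (-2) dx ∧ dy.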